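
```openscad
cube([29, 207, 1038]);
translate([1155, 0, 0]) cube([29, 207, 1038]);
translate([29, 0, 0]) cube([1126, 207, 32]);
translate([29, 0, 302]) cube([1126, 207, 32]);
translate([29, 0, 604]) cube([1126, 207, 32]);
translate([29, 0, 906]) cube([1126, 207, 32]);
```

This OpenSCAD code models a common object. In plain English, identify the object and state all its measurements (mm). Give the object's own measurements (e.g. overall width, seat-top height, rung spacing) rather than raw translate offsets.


An open bookshelf. Two side panels, each 29 mm thick, 207 mm deep and 1038 mm tall, stand 1184 mm apart (outside-to-outside). Between them sit 4 shelves, each 32 mm thick and 207 mm deep, spanning the full gap between the sides. The bottom shelf rests on the floor (its underside at z = 0) and the clear gap between one shelf's top and the next shelf's underside is 270 mm.


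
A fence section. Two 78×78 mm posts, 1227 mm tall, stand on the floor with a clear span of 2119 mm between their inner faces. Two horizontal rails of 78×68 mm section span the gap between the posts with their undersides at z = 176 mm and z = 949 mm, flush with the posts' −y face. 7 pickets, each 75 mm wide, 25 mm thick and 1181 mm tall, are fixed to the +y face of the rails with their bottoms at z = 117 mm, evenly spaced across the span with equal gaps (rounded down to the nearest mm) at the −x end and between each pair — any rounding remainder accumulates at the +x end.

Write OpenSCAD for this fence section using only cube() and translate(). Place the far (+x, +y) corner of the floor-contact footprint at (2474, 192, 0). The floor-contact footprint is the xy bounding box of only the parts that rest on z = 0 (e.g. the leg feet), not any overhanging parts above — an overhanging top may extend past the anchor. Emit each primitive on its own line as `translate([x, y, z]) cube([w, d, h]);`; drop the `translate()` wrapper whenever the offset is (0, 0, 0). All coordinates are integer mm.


translate([199, 114, 0]) cube([78, 78, 1227]);
translate([2396, 114, 0]) cube([78, 78, 1227]);
translate([277, 114, 176]) cube([2119, 78, 68]);
translate([277, 114, 949]) cube([2119, 78, 68]);
translate([476, 192, 117]) cube([75, 25, 1181]);
translate([750, 192, 117]) cube([75, 25, 1181]);
translate([1024, 192, 117]) cube([75, 25, 1181]);
translate([1298, 192, 117]) cube([75, 25, 1181]);
translate([1572, 192, 117]) cube([75, 25, 1181]);
translate([1846, 192, 117]) cube([75, 25, 1181]);
translate([2120, 192, 117]) cube([75, 25, 1181]);


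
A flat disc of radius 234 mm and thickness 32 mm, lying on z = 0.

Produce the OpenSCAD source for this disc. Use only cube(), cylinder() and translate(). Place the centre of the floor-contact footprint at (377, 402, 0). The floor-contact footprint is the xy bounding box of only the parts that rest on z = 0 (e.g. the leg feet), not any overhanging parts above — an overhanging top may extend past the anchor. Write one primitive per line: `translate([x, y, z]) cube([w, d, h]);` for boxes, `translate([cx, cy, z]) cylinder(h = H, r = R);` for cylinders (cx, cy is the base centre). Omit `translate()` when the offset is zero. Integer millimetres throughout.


translate([377, 402, 0]) cylinder(h = 32, r = 234);


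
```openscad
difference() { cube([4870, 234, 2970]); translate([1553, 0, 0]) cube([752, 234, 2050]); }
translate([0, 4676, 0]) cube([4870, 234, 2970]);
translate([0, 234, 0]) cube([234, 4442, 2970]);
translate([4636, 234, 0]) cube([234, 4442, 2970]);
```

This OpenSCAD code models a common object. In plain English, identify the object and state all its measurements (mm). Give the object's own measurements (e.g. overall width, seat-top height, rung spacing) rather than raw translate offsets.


A single room: four walls, each 2970 mm tall and 234 mm thick, enclosing an outside footprint 4870×4910 mm (x × y), no floor or roof. The front and back walls (−y and +y sides) run the full x-width; the side walls fit between their inner faces. A door opening 752 mm wide and 2050 mm tall is cut through the front wall from the floor up, its −x edge 1553 mm from the wall's −x end.


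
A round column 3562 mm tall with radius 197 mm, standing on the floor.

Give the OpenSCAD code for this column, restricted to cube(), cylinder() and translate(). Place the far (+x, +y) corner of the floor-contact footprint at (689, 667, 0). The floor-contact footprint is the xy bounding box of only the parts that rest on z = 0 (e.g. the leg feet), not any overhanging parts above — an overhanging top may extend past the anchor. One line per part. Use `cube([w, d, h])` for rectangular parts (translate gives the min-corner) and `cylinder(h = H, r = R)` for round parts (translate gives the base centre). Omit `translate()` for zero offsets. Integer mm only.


translate([492, 470, 0]) cylinder(h = 3562, r = 197);


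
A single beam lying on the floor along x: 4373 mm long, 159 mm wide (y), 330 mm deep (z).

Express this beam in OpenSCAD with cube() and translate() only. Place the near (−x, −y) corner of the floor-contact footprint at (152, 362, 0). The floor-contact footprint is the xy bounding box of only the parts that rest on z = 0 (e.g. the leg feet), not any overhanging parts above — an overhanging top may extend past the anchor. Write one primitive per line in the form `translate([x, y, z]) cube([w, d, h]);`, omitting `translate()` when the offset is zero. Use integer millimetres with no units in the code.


translate([152, 362, 0]) cube([4373, 159, 330]);


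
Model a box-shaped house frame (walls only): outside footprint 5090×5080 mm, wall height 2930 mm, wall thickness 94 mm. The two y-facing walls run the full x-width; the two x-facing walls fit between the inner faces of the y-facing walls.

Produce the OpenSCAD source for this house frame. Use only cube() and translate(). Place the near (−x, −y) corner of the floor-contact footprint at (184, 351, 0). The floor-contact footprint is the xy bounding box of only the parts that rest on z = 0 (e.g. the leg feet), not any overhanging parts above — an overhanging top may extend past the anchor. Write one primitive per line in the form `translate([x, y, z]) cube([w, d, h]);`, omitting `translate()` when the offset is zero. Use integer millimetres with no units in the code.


translate([184, 351, 0]) cube([5090, 94, 2930]);
translate([184, 5337, 0]) cube([5090, 94, 2930]);
translate([184, 445, 0]) cube([94, 4892, 2930]);
translate([5180, 445, 0]) cube([94, 4892, 2930]);


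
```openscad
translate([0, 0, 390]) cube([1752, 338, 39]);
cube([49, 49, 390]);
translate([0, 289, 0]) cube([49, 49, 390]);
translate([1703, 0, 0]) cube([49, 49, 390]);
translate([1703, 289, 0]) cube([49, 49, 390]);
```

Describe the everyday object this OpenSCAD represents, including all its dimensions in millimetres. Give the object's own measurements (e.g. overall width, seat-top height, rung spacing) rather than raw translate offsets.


A long wooden bench with a 1752 mm (x) × 338 mm (y) seat, 39 mm thick, its top surface 429 mm above the floor. Four 49 mm square legs at the seat corners, flush with the edges, run from z = 0 to the seat underside.


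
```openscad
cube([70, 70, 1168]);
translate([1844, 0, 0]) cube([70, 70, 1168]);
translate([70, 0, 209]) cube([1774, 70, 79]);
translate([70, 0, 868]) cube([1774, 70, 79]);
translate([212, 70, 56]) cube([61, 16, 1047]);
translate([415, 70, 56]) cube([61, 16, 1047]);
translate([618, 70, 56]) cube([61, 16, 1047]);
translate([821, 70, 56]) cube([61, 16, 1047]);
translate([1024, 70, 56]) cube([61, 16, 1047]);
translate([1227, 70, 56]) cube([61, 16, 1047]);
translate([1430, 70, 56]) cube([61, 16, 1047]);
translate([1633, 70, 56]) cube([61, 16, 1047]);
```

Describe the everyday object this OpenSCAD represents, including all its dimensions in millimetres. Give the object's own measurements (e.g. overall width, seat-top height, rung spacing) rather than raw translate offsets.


A fence section. Two 70×70 mm posts, 1168 mm tall, stand on the floor with a clear span of 1774 mm between their inner faces. Two horizontal rails of 70×79 mm section span the gap between the posts with their undersides at z = 209 mm and z = 868 mm, flush with the posts' −y face. 8 pickets, each 61 mm wide, 16 mm thick and 1047 mm tall, are fixed to the +y face of the rails with their bottoms at z = 56 mm, spaced across the span with a 142 mm gap after the −x post and between neighbouring pickets, with 150 mm left before the +x post.


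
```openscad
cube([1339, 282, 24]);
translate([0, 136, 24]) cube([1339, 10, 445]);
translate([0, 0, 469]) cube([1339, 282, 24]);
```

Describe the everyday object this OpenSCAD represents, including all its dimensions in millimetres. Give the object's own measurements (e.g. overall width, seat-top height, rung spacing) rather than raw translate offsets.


An I-beam lying along x, 1339 mm long. Overall section height 493 mm. Two flanges 282 mm wide (y) and 24 mm thick, one on the floor and one at the top; a web 10 mm thick runs between them, centred on the flange width.


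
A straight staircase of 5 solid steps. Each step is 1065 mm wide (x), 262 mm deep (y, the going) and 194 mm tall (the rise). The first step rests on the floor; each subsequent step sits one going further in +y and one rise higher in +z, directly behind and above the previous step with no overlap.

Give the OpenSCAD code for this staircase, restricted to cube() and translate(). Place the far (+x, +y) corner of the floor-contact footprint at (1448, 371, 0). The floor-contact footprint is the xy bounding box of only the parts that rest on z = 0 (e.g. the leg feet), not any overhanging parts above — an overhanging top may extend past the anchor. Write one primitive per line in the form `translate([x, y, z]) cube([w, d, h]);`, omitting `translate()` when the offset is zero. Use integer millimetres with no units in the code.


translate([383, 109, 0]) cube([1065, 262, 194]);
translate([383, 371, 194]) cube([1065, 262, 194]);
translate([383, 633, 388]) cube([1065, 262, 194]);
translate([383, 895, 582]) cube([1065, 262, 194]);
translate([383, 1157, 776]) cube([1065, 262, 194]);


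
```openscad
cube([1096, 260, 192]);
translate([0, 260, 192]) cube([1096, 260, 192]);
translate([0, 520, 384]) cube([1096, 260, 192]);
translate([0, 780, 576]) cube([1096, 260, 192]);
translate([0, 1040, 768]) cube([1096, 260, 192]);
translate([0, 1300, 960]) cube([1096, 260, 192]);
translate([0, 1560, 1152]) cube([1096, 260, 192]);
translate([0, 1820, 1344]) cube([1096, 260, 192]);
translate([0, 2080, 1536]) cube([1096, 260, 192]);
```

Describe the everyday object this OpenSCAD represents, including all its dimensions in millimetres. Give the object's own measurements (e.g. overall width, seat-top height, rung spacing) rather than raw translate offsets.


A straight staircase of 9 solid steps. Each step is 1096 mm wide (x), 260 mm deep (y, the going) and 192 mm tall (the rise). The first step rests on the floor; each subsequent step sits one going further in +y and one rise higher in +z, directly behind and above the previous step with no overlap.


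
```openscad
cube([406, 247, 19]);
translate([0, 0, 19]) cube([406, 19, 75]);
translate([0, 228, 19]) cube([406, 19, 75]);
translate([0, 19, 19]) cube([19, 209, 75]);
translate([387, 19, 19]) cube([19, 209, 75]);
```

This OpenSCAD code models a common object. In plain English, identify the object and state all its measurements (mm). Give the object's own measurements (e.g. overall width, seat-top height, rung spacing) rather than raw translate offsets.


An open-topped rectangular box: outside dimensions 406×247×94 mm, with a uniform wall and base thickness of 19 mm. The base is a full 406×247 slab on the floor; four walls sit on top of the base. The front and back walls (the −y and +y sides) span the full width; the two side walls fit between them.


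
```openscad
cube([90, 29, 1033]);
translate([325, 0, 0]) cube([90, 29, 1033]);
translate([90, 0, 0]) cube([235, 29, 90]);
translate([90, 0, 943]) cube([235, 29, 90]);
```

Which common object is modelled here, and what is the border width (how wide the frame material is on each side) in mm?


A picture frame. The border width is 90 mm.

Four thin pieces enclosing a rectangular opening — a picture frame. The two full-height stiles are 1033 mm tall; the top rail sits at z = 943 and is 90 mm tall, so the border above the opening is 1033 − 943 = 90 mm, matching the stile x-width.


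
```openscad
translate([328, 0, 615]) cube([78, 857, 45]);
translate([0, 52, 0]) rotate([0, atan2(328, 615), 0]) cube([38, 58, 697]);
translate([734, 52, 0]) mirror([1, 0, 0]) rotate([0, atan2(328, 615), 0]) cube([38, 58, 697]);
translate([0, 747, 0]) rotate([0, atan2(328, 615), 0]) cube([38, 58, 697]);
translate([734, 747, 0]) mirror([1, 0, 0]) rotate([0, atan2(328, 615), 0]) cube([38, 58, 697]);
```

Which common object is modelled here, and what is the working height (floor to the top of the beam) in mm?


A sawhorse. The overall height is 660 mm.

A beam across two mirrored pairs of raked legs — a sawhorse. The beam's underside is at z = 615 (matching the legs' vertical rise in atan2(328, 615)) and the beam is 45 mm tall, so its top is at 615 + 45 = 660 mm. The raked legs top out at the beam's underside, so that is the highest point.


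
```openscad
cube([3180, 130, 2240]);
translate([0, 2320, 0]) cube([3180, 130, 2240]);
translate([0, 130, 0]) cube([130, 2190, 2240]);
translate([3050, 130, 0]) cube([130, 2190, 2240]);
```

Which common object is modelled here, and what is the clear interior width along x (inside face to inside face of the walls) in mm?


A house (or room) frame. The interior width is 2920 mm.

Four 2240 mm walls enclosing a rectangle with no floor or roof — a room or house frame. Outside width is 3180 mm and wall thickness is 130 mm, so the interior width is 3180 − 2 × 130 = 2920 mm.


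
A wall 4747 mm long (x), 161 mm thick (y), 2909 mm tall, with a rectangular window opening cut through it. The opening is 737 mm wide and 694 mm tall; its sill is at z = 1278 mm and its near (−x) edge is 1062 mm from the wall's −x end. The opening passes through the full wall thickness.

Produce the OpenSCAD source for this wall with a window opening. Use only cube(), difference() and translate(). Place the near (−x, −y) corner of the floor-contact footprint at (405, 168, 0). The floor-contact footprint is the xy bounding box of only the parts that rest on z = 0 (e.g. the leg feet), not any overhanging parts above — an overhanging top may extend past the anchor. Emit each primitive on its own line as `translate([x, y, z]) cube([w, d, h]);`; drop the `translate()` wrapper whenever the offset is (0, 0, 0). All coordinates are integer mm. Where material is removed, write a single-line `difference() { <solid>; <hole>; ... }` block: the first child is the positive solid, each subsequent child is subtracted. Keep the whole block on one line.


difference() { translate([405, 168, 0]) cube([4747, 161, 2909]); translate([1467, 168, 1278]) cube([737, 161, 694]); }


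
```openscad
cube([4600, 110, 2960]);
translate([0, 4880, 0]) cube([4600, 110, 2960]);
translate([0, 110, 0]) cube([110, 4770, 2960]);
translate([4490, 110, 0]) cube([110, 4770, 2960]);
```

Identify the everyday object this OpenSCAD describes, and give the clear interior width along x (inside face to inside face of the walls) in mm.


A house (or room) frame. The interior width is 4380 mm.

Four 2960 mm walls enclosing a rectangle with no floor or roof — a room or house frame. Outside width is 4600 mm and wall thickness is 110 mm, so the interior width is 4600 − 2 × 110 = 4380 mm.


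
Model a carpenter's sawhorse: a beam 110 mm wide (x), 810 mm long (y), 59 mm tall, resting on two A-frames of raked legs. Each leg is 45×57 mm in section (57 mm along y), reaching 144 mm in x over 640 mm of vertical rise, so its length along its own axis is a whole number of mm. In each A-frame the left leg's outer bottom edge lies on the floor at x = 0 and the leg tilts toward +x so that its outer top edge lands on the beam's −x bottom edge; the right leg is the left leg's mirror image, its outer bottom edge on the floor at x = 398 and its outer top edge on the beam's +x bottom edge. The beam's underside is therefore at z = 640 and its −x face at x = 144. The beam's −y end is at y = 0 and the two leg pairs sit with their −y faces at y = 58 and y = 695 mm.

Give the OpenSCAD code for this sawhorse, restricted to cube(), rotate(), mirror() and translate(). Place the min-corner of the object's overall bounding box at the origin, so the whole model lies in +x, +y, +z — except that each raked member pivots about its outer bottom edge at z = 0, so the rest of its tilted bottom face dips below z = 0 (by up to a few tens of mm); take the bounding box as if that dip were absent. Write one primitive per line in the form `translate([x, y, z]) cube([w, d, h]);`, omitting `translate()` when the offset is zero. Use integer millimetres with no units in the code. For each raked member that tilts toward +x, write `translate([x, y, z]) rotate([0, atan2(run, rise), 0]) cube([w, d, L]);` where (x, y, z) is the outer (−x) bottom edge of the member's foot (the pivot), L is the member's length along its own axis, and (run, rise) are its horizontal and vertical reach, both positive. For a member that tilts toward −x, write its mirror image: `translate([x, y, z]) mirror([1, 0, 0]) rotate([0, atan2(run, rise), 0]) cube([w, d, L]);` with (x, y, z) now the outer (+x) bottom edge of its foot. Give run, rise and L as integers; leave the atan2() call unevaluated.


translate([144, 0, 640]) cube([110, 810, 59]);
translate([0, 58, 0]) rotate([0, atan2(144, 640), 0]) cube([45, 57, 656]);
translate([398, 58, 0]) mirror([1, 0, 0]) rotate([0, atan2(144, 640), 0]) cube([45, 57, 656]);
translate([0, 695, 0]) rotate([0, atan2(144, 640), 0]) cube([45, 57, 656]);
translate([398, 695, 0]) mirror([1, 0, 0]) rotate([0, atan2(144, 640), 0]) cube([45, 57, 656]);


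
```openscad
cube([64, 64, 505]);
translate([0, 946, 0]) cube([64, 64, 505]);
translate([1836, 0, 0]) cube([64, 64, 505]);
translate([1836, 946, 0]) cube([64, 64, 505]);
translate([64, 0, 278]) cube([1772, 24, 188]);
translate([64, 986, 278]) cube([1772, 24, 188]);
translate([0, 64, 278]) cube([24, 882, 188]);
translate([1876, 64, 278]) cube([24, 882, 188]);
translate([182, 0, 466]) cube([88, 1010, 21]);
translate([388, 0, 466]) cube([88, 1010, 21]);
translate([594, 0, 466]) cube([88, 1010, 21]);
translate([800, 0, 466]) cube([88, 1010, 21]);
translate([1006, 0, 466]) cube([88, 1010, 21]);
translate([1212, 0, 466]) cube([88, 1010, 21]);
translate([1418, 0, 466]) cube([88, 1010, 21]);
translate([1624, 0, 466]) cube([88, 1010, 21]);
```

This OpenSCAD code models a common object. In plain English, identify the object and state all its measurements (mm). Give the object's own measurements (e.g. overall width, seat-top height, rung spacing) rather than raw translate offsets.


A bed frame 1900 mm long (x) by 1010 mm wide (y). Four 64×64 mm corner posts, 505 mm tall, at the corners of the footprint. Four rails of 24 mm thickness and 188 mm height run between adjacent posts with their undersides at z = 278 mm, their outer faces flush with the outside of the frame (the two x-running rails run between the posts' inner faces; the two y-running rails run between the posts' inner faces). 8 slats, each 88 mm wide (x) and 21 mm thick, lie across the top of the two x-running rails, running the full 1010 mm width of the frame in y; along x they sit between the end posts with a 118 mm gap after the −x posts and between neighbouring slats, leaving 124 mm before the +x posts.


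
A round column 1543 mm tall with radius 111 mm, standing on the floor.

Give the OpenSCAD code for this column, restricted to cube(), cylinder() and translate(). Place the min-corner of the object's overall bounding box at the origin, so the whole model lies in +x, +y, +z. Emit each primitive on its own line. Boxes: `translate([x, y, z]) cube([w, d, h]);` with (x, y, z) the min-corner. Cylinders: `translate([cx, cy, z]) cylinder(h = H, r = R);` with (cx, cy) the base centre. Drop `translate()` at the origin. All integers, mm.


translate([111, 111, 0]) cylinder(h = 1543, r = 111);


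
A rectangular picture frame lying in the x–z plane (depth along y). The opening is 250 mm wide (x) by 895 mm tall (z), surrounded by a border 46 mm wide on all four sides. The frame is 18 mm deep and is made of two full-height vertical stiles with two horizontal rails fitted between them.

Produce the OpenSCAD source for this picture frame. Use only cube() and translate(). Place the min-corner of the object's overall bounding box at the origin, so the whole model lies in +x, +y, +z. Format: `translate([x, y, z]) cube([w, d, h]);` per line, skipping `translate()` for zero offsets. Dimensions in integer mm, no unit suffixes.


cube([46, 18, 987]);
translate([296, 0, 0]) cube([46, 18, 987]);
translate([46, 0, 0]) cube([250, 18, 46]);
translate([46, 0, 941]) cube([250, 18, 46]);


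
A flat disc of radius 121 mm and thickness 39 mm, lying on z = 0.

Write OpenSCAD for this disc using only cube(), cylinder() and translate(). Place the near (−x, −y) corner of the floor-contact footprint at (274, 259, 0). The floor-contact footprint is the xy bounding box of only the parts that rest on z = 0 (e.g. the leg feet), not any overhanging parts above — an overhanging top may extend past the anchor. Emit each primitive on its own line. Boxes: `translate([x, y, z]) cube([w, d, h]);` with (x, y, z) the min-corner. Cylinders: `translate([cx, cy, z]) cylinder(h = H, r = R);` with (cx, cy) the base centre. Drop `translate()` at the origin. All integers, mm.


translate([395, 380, 0]) cylinder(h = 39, r = 121);


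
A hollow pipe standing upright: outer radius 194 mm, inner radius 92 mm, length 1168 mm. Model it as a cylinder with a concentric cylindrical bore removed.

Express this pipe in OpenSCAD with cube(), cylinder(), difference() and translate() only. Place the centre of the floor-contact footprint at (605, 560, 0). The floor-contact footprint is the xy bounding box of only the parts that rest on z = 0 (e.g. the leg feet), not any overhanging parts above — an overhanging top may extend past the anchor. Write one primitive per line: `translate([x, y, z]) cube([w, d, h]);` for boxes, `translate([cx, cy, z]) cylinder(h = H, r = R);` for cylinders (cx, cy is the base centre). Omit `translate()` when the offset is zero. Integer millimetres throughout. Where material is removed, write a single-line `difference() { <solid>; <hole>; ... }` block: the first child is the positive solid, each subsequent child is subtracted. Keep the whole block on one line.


difference() { translate([605, 560, 0]) cylinder(h = 1168, r = 194); translate([605, 560, 0]) cylinder(h = 1168, r = 92); }


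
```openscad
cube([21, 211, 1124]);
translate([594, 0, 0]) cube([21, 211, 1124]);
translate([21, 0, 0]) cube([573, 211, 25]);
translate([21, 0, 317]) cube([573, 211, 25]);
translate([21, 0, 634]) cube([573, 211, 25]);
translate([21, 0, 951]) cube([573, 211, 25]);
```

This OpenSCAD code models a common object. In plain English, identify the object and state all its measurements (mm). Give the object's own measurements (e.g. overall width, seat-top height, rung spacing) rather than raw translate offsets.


An open bookshelf. Two side panels, each 21 mm thick, 211 mm deep and 1124 mm tall, stand 615 mm apart (outside-to-outside). Between them sit 4 shelves, each 25 mm thick and 211 mm deep, spanning the full gap between the sides. The bottom shelf rests on the floor (its underside at z = 0) and the clear gap between one shelf's top and the next shelf's underside is 292 mm.


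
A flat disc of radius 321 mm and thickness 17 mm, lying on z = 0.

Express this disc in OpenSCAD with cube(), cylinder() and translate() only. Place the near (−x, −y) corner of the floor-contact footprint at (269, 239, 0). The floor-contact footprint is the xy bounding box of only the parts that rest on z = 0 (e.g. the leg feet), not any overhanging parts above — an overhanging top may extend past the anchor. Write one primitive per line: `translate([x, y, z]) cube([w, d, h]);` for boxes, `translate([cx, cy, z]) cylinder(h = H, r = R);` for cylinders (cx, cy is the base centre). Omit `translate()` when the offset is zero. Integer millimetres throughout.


translate([590, 560, 0]) cylinder(h = 17, r = 321);


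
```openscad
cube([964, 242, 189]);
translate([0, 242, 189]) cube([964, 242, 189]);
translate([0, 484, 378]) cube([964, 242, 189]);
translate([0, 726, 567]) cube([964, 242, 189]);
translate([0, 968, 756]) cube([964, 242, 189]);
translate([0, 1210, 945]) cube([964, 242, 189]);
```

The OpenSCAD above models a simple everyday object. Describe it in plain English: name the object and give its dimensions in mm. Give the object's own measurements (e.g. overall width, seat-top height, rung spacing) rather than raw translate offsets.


A straight staircase of 6 solid steps. Each step is 964 mm wide (x), 242 mm deep (y, the going) and 189 mm tall (the rise). The first step rests on the floor; each subsequent step sits one going further in +y and one rise higher in +z, directly behind and above the previous step with no overlap.


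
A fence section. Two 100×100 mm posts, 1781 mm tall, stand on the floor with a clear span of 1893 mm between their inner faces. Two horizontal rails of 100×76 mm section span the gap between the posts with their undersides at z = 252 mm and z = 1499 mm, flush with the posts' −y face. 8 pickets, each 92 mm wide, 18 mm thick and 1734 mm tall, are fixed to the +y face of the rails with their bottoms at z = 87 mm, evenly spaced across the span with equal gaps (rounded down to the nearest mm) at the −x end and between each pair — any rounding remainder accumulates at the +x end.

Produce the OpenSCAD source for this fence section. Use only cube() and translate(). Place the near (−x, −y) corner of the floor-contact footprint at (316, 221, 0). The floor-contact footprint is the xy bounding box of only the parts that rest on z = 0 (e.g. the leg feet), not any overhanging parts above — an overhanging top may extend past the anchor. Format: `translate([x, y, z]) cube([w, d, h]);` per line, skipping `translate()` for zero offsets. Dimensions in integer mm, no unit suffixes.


translate([316, 221, 0]) cube([100, 100, 1781]);
translate([2309, 221, 0]) cube([100, 100, 1781]);
translate([416, 221, 252]) cube([1893, 100, 76]);
translate([416, 221, 1499]) cube([1893, 100, 76]);
translate([544, 321, 87]) cube([92, 18, 1734]);
translate([764, 321, 87]) cube([92, 18, 1734]);
translate([984, 321, 87]) cube([92, 18, 1734]);
translate([1204, 321, 87]) cube([92, 18, 1734]);
translate([1424, 321, 87]) cube([92, 18, 1734]);
translate([1644, 321, 87]) cube([92, 18, 1734]);
translate([1864, 321, 87]) cube([92, 18, 1734]);
translate([2084, 321, 87]) cube([92, 18, 1734]);


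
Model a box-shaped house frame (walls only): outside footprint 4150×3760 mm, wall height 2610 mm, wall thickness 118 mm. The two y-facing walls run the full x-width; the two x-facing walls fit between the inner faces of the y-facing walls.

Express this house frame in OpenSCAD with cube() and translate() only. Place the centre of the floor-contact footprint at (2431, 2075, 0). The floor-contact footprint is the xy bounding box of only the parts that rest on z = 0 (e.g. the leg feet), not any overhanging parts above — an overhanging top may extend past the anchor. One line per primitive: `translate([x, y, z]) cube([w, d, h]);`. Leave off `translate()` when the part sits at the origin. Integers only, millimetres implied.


translate([356, 195, 0]) cube([4150, 118, 2610]);
translate([356, 3837, 0]) cube([4150, 118, 2610]);
translate([356, 313, 0]) cube([118, 3524, 2610]);
translate([4388, 313, 0]) cube([118, 3524, 2610]);


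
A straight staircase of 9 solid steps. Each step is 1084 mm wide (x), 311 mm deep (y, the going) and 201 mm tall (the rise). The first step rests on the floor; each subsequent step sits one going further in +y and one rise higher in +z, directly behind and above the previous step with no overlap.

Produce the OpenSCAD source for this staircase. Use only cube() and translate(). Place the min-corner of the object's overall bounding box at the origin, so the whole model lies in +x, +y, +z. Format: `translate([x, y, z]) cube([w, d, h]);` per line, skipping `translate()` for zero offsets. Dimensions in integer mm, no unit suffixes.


cube([1084, 311, 201]);
translate([0, 311, 201]) cube([1084, 311, 201]);
translate([0, 622, 402]) cube([1084, 311, 201]);
translate([0, 933, 603]) cube([1084, 311, 201]);
translate([0, 1244, 804]) cube([1084, 311, 201]);
translate([0, 1555, 1005]) cube([1084, 311, 201]);
translate([0, 1866, 1206]) cube([1084, 311, 201]);
translate([0, 2177, 1407]) cube([1084, 311, 201]);
translate([0, 2488, 1608]) cube([1084, 311, 201]);


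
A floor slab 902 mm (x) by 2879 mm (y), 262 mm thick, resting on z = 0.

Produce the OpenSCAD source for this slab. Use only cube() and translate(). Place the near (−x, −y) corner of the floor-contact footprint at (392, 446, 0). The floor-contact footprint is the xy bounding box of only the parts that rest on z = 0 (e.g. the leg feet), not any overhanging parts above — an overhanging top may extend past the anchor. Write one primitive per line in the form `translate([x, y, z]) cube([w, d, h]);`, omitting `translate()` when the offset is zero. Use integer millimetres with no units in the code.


translate([392, 446, 0]) cube([902, 2879, 262]);


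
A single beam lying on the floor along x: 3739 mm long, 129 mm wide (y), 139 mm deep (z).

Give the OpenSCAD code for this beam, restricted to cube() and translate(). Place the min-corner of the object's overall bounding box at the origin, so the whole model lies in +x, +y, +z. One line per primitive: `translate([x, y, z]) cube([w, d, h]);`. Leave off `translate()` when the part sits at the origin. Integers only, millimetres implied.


cube([3739, 129, 139]);


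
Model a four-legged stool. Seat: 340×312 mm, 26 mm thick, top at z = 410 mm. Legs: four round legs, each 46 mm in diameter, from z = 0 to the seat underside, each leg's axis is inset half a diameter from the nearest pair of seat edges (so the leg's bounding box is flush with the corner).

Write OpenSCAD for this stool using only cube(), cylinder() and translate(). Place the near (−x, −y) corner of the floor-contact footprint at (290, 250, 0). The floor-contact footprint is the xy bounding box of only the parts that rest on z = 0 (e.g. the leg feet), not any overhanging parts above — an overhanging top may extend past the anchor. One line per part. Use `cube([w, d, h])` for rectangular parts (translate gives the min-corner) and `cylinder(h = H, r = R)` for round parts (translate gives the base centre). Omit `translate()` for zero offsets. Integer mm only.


// leg_h = 410 - 26 = 384
translate([290, 250, 384]) cube([340, 312, 26]);
translate([313, 273, 0]) cylinder(h = 384, r = 23);
translate([607, 273, 0]) cylinder(h = 384, r = 23);
translate([313, 539, 0]) cylinder(h = 384, r = 23);
translate([607, 539, 0]) cylinder(h = 384, r = 23);


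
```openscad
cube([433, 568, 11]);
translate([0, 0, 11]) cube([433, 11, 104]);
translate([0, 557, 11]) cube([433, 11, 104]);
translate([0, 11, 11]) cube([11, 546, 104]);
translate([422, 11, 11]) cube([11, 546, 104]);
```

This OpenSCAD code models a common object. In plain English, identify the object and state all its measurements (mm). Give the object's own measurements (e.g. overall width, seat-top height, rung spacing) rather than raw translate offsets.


An open-topped rectangular box: outside dimensions 433×568×115 mm, with a uniform wall and base thickness of 11 mm. The base is a full 433×568 slab on the floor; four walls sit on top of the base. The front and back walls (the −y and +y sides) span the full width; the two side walls fit between them.


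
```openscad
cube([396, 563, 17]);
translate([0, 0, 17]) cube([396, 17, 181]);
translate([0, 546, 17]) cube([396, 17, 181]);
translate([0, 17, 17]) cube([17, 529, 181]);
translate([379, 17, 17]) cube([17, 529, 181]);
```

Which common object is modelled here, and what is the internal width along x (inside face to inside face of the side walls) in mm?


An open box. The internal width is 362 mm.

A 396×563 base slab with four walls standing on it — an open box. The base is 396 mm wide and the walls are 17 mm thick, so the internal width is 396 − 2 × 17 = 362 mm.


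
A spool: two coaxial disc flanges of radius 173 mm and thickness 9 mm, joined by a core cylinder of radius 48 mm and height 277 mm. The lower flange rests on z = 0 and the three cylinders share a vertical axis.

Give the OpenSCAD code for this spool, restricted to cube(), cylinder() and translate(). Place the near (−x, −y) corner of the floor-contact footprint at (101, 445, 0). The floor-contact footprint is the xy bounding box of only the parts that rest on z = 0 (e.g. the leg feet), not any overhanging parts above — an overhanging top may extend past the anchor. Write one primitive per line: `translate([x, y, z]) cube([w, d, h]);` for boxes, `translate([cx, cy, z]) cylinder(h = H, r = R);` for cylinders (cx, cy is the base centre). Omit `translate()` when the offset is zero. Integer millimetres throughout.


translate([274, 618, 0]) cylinder(h = 9, r = 173);
translate([274, 618, 9]) cylinder(h = 277, r = 48);
translate([274, 618, 286]) cylinder(h = 9, r = 173);


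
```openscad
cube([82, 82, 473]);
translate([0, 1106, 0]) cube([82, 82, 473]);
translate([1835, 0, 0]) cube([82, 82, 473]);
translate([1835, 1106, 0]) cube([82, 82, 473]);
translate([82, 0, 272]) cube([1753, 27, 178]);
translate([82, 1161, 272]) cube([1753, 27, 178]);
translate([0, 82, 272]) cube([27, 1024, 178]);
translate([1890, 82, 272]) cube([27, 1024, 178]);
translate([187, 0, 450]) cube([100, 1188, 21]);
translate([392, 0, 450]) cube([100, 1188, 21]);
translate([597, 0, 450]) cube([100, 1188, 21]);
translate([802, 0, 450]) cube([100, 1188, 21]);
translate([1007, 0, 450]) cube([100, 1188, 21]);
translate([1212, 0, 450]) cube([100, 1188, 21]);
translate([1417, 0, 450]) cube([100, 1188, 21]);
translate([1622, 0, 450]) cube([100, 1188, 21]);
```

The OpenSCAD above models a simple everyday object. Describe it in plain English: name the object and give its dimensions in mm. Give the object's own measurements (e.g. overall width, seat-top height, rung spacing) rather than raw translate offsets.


A bed frame 1917 mm long (x) by 1188 mm wide (y). Four 82×82 mm corner posts, 473 mm tall, at the corners of the footprint. Four rails of 27 mm thickness and 178 mm height run between adjacent posts with their undersides at z = 272 mm, their outer faces flush with the outside of the frame (the two x-running rails run between the posts' inner faces; the two y-running rails run between the posts' inner faces). 8 slats, each 100 mm wide (x) and 21 mm thick, lie across the top of the two x-running rails, running the full 1188 mm width of the frame in y; along x they sit between the end posts with a 105 mm gap after the −x posts and between neighbouring slats, leaving 113 mm before the +x posts.


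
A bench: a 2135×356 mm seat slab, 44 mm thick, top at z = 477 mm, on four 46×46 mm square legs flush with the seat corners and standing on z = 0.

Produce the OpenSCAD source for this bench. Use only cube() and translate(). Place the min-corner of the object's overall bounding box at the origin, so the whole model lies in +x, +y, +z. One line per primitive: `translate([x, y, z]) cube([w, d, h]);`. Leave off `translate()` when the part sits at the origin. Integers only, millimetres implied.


translate([0, 0, 433]) cube([2135, 356, 44]);
cube([46, 46, 433]);
translate([0, 310, 0]) cube([46, 46, 433]);
translate([2089, 0, 0]) cube([46, 46, 433]);
translate([2089, 310, 0]) cube([46, 46, 433]);


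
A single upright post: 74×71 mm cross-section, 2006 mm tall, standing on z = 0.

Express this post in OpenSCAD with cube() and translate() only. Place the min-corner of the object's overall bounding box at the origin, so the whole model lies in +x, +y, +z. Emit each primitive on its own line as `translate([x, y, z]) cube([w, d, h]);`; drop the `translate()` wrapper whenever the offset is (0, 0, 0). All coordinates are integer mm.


cube([74, 71, 2006]);


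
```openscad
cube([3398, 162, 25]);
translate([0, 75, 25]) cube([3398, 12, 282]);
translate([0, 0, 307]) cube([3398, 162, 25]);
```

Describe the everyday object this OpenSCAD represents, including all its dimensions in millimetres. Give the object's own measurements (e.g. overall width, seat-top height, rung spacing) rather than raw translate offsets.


An I-beam lying along x, 3398 mm long. Overall section height 332 mm. Two flanges 162 mm wide (y) and 25 mm thick, one on the floor and one at the top; a web 12 mm thick runs between them, centred on the flange width.


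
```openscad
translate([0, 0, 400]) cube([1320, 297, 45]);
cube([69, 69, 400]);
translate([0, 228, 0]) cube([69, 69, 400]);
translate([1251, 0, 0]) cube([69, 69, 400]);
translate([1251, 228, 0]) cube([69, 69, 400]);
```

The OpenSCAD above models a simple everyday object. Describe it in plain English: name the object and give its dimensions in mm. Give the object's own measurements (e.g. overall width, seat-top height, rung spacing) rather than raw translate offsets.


A long wooden bench with a 1320 mm (x) × 297 mm (y) seat, 45 mm thick, its top surface 445 mm above the floor. Four 69 mm square legs at the seat corners, flush with the edges, run from z = 0 to the seat underside.


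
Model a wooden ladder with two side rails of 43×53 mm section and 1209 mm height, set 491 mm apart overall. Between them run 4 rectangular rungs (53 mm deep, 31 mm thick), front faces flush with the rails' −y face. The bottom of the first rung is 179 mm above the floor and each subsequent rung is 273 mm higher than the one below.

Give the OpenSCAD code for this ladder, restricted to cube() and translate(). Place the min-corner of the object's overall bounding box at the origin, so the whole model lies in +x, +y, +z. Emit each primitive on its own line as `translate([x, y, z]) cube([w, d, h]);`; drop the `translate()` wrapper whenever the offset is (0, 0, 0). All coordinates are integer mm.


cube([43, 53, 1209]);
translate([448, 0, 0]) cube([43, 53, 1209]);
translate([43, 0, 179]) cube([405, 53, 31]);
translate([43, 0, 452]) cube([405, 53, 31]);
translate([43, 0, 725]) cube([405, 53, 31]);
translate([43, 0, 998]) cube([405, 53, 31]);


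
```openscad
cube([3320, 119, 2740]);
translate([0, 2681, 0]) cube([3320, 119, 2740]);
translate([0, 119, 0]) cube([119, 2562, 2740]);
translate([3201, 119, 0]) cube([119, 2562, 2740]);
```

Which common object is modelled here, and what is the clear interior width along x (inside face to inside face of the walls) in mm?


A house (or room) frame. The interior width is 3082 mm.

Four 2740 mm walls enclosing a rectangle with no floor or roof — a room or house frame. Outside width is 3320 mm and wall thickness is 119 mm, so the interior width is 3320 − 2 × 119 = 3082 mm.


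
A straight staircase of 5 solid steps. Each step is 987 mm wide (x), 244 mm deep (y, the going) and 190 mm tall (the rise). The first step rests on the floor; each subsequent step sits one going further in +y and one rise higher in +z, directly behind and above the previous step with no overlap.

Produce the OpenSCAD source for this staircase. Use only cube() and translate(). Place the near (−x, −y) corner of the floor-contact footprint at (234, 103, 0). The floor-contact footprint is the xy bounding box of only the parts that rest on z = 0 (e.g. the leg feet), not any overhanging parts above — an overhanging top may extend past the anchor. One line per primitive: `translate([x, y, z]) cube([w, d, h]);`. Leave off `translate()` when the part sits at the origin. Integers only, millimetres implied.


translate([234, 103, 0]) cube([987, 244, 190]);
translate([234, 347, 190]) cube([987, 244, 190]);
translate([234, 591, 380]) cube([987, 244, 190]);
translate([234, 835, 570]) cube([987, 244, 190]);
translate([234, 1079, 760]) cube([987, 244, 190]);
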